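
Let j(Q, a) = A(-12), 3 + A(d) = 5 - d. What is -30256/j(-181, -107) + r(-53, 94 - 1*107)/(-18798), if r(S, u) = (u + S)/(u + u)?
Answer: -1232296701/570206 ≈ -2161.1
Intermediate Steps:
A(d) = 2 - d (A(d) = -3 + (5 - d) = 2 - d)
r(S, u) = (S + u)/(2*u) (r(S, u) = (S + u)/((2*u)) = (S + u)*(1/(2*u)) = (S + u)/(2*u))
j(Q, a) = 14 (j(Q, a) = 2 - 1*(-12) = 2 + 12 = 14)
-30256/j(-181, -107) + r(-53, 94 - 1*107)/(-18798) = -30256/14 + ((-53 + (94 - 1*107))/(2*(94 - 1*107)))/(-18798) = -30256*1/14 + ((-53 + (94 - 107))/(2*(94 - 107)))*(-1/18798) = -15128/7 + ((1/2)*(-53 - 13)/(-13))*(-1/18798) = -15128/7 + ((1/2)*(-1/13)*(-66))*(-1/18798) = -15128/7 + (33/13)*(-1/18798) = -15128/7 - 11/81458 = -1232296701/570206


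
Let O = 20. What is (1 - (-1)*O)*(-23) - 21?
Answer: -504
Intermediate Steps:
(1 - (-1)*O)*(-23) - 21 = (1 - (-1)*20)*(-23) - 21 = (1 - 1*(-20))*(-23) - 21 = (1 + 20)*(-23) - 21 = 21*(-23) - 21 = -483 - 21 = -504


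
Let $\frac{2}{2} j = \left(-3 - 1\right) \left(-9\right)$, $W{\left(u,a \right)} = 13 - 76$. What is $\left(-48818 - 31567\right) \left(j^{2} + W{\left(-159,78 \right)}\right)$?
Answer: $-99114705$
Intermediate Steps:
$W{\left(u,a \right)} = -63$
$j = 36$ ($j = \left(-3 - 1\right) \left(-9\right) = \left(-4\right) \left(-9\right) = 36$)
$\left(-48818 - 31567\right) \left(j^{2} + W{\left(-159,78 \right)}\right) = \left(-48818 - 31567\right) \left(36^{2} - 63\right) = - 80385 \left(1296 - 63\right) = \left(-80385\right) 1233 = -99114705$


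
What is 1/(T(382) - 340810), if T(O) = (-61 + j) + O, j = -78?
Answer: -1/340567 ≈ -2.9363e-6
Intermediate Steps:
T(O) = -139 + O (T(O) = (-61 - 78) + O = -139 + O)
1/(T(382) - 340810) = 1/((-139 + 382) - 340810) = 1/(243 - 340810) = 1/(-340567) = -1/340567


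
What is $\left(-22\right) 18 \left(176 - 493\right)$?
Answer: $125532$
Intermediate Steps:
$\left(-22\right) 18 \left(176 - 493\right) = \left(-396\right) \left(-317\right) = 125532$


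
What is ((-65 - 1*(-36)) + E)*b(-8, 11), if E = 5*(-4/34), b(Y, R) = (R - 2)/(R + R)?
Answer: -4527/374 ≈ -12.104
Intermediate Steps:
b(Y, R) = (-2 + R)/(2*R) (b(Y, R) = (-2 + R)/((2*R)) = (-2 + R)*(1/(2*R)) = (-2 + R)/(2*R))
E = -10/17 (E = 5*(-4*1/34) = 5*(-2/17) = -10/17 ≈ -0.58823)
((-65 - 1*(-36)) + E)*b(-8, 11) = ((-65 - 1*(-36)) - 10/17)*((½)*(-2 + 11)/11) = ((-65 + 36) - 10/17)*((½)*(1/11)*9) = (-29 - 10/17)*(9/22) = -503/17*9/22 = -4527/374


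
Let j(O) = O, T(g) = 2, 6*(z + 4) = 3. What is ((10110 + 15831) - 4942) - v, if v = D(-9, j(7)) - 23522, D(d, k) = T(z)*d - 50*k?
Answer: 44889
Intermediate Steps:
z = -7/2 (z = -4 + (1/6)*3 = -4 + 1/2 = -7/2 ≈ -3.5000)
D(d, k) = -50*k + 2*d (D(d, k) = 2*d - 50*k = -50*k + 2*d)
v = -23890 (v = (-50*7 + 2*(-9)) - 23522 = (-350 - 18) - 23522 = -368 - 23522 = -23890)
((10110 + 15831) - 4942) - v = ((10110 + 15831) - 4942) - 1*(-23890) = (25941 - 4942) + 23890 = 20999 + 23890 = 44889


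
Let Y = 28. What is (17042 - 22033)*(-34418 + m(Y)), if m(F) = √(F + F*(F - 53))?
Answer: 171780238 - 19964*I*√42 ≈ 1.7178e+8 - 1.2938e+5*I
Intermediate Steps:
m(F) = √(F + F*(-53 + F))
(17042 - 22033)*(-34418 + m(Y)) = (17042 - 22033)*(-34418 + √(28*(-52 + 28))) = -4991*(-34418 + √(28*(-24))) = -4991*(-34418 + √(-672)) = -4991*(-34418 + 4*I*√42) = 171780238 - 19964*I*√42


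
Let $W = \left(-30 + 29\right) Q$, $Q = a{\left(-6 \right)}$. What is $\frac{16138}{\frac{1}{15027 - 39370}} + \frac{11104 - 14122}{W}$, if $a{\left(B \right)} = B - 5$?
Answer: $- \frac{4321323692}{11} \approx -3.9285 \cdot 10^{8}$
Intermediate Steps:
$a{\left(B \right)} = -5 + B$
$Q = -11$ ($Q = -5 - 6 = -11$)
$W = 11$ ($W = \left(-30 + 29\right) \left(-11\right) = \left(-1\right) \left(-11\right) = 11$)
$\frac{16138}{\frac{1}{15027 - 39370}} + \frac{11104 - 14122}{W} = \frac{16138}{\frac{1}{15027 - 39370}} + \frac{11104 - 14122}{11} = \frac{16138}{\frac{1}{-24343}} - \frac{3018}{11} = \frac{16138}{- \frac{1}{24343}} - \frac{3018}{11} = 16138 \left(-24343\right) - \frac{3018}{11} = -392847334 - \frac{3018}{11} = - \frac{4321323692}{11}$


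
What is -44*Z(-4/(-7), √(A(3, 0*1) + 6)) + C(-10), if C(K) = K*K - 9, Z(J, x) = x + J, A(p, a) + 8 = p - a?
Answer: 153/7 ≈ 21.857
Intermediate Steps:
A(p, a) = -8 + p - a (A(p, a) = -8 + (p - a) = -8 + p - a)
Z(J, x) = J + x
C(K) = -9 + K² (C(K) = K² - 9 = -9 + K²)
-44*Z(-4/(-7), √(A(3, 0*1) + 6)) + C(-10) = -44*(-4/(-7) + √((-8 + 3 - 0) + 6)) + (-9 + (-10)²) = -44*(-4*(-⅐) + √((-8 + 3 - 1*0) + 6)) + (-9 + 100) = -44*(4/7 + √((-8 + 3 + 0) + 6)) + 91 = -44*(4/7 + √(-5 + 6)) + 91 = -44*(4/7 + √1) + 91 = -44*(4/7 + 1) + 91 = -44*11/7 + 91 = -484/7 + 91 = 153/7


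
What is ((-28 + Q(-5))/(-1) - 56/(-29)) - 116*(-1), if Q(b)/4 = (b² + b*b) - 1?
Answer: -1452/29 ≈ -50.069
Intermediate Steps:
Q(b) = -4 + 8*b² (Q(b) = 4*((b² + b*b) - 1) = 4*((b² + b²) - 1) = 4*(2*b² - 1) = 4*(-1 + 2*b²) = -4 + 8*b²)
((-28 + Q(-5))/(-1) - 56/(-29)) - 116*(-1) = ((-28 + (-4 + 8*(-5)²))/(-1) - 56/(-29)) - 116*(-1) = ((-28 + (-4 + 8*25))*(-1) - 56*(-1/29)) + 116 = ((-28 + (-4 + 200))*(-1) + 56/29) + 116 = ((-28 + 196)*(-1) + 56/29) + 116 = (168*(-1) + 56/29) + 116 = (-168 + 56/29) + 116 = -4816/29 + 116 = -1452/29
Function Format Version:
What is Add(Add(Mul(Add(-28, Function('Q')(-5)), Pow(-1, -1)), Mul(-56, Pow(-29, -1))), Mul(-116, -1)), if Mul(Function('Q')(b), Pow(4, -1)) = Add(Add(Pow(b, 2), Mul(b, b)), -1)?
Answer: Rational(-1452, 29) ≈ -50.069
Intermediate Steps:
Function('Q')(b) = Add(-4, Mul(8, Pow(b, 2))) (Function('Q')(b) = Mul(4, Add(Add(Pow(b, 2), Mul(b, b)), -1)) = Mul(4, Add(Add(Pow(b, 2), Pow(b, 2)), -1)) = Mul(4, Add(Mul(2, Pow(b, 2)), -1)) = Mul(4, Add(-1, Mul(2, Pow(b, 2)))) = Add(-4, Mul(8, Pow(b, 2))))
Add(Add(Mul(Add(-28, Function('Q')(-5)), Pow(-1, -1)), Mul(-56, Pow(-29, -1))), Mul(-116, -1)) = Add(Add(Mul(Add(-28, Add(-4, Mul(8, Pow(-5, 2)))), Pow(-1, -1)), Mul(-56, Pow(-29, -1))), Mul(-116, -1)) = Add(Add(Mul(Add(-28, Add(-4, Mul(8, 25))), -1), Mul(-56, Rational(-1, 29))), 116) = Add(Add(Mul(Add(-28, Add(-4, 200)), -1), Rational(56, 29)), 116) = Add(Add(Mul(Add(-28, 196), -1), Rational(56, 29)), 116) = Add(Add(Mul(168, -1), Rational(56, 29)), 116) = Add(Add(-168, Rational(56, 29)), 116) = Add(Rational(-4816, 29), 116) = Rational(-1452, 29)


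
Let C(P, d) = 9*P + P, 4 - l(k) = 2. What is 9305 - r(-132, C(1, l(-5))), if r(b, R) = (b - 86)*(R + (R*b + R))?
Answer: -274095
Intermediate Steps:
l(k) = 2 (l(k) = 4 - 1*2 = 4 - 2 = 2)
C(P, d) = 10*P
r(b, R) = (-86 + b)*(2*R + R*b) (r(b, R) = (-86 + b)*(R + (R + R*b)) = (-86 + b)*(2*R + R*b))
9305 - r(-132, C(1, l(-5))) = 9305 - 10*1*(-172 + (-132)² - 84*(-132)) = 9305 - 10*(-172 + 17424 + 11088) = 9305 - 10*28340 = 9305 - 1*283400 = 9305 - 283400 = -274095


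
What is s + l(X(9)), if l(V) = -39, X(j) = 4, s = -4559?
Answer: -4598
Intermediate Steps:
s + l(X(9)) = -4559 - 39 = -4598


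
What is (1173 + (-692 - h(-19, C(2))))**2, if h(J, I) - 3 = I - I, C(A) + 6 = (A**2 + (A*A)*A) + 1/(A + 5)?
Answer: 228484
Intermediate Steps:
C(A) = -6 + A**2 + A**3 + 1/(5 + A) (C(A) = -6 + ((A**2 + (A*A)*A) + 1/(A + 5)) = -6 + ((A**2 + A**2*A) + 1/(5 + A)) = -6 + ((A**2 + A**3) + 1/(5 + A)) = -6 + (A**2 + A**3 + 1/(5 + A)) = -6 + A**2 + A**3 + 1/(5 + A))
h(J, I) = 3 (h(J, I) = 3 + (I - I) = 3 + 0 = 3)
(1173 + (-692 - h(-19, C(2))))**2 = (1173 + (-692 - 1*3))**2 = (1173 + (-692 - 3))**2 = (1173 - 695)**2 = 478**2 = 228484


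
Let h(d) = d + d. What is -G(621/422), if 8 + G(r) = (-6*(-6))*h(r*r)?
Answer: -6585370/44521 ≈ -147.92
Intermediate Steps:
h(d) = 2*d
G(r) = -8 + 72*r**2 (G(r) = -8 + (-6*(-6))*(2*(r*r)) = -8 + 36*(2*r**2) = -8 + 72*r**2)
-G(621/422) = -(-8 + 72*(621/422)**2) = -(-8 + 72*(385641/178084)) = -(-8 + 6941538/44521) = -1*6585370/44521 = -6585370/44521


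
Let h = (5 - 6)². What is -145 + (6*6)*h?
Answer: -109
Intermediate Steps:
h = 1 (h = (-1)² = 1)
-145 + (6*6)*h = -145 + (6*6)*1 = -145 + 36*1 = -145 + 36 = -109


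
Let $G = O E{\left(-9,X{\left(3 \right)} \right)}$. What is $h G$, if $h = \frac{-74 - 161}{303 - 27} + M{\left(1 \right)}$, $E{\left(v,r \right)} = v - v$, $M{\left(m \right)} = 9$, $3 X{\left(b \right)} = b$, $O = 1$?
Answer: $0$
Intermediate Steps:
$X{\left(b \right)} = \frac{b}{3}$
$E{\left(v,r \right)} = 0$
$h = \frac{2249}{276}$ ($h = \frac{-74 - 161}{303 - 27} + 9 = - \frac{235}{276} + 9 = \frac{2249}{276} \approx 8.1485$)
$G = 0$ ($G = 1 \cdot 0 = 0$)
$h G = \frac{2249}{276} \cdot 0 = 0$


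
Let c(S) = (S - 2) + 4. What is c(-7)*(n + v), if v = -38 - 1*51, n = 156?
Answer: -335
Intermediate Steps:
c(S) = 2 + S (c(S) = (-2 + S) + 4 = 2 + S)
v = -89 (v = -38 - 51 = -89)
c(-7)*(n + v) = (2 - 7)*(156 - 89) = -5*67 = -335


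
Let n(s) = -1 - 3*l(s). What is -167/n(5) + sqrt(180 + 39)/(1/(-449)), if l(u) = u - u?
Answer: 167 - 449*sqrt(219) ≈ -6477.6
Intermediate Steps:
l(u) = 0
n(s) = -1 (n(s) = -1 - 3*0 = -1 + 0 = -1)
-167/n(5) + sqrt(180 + 39)/(1/(-449)) = -167/(-1) + sqrt(180 + 39)/(1/(-449)) = -167*(-1) + sqrt(219)/(-1/449) = 167 + sqrt(219)*(-449) = 167 - 449*sqrt(219)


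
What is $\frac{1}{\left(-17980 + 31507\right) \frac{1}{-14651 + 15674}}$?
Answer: $\frac{341}{4509} \approx 0.075626$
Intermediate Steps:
$\frac{1}{\left(-17980 + 31507\right) \frac{1}{-14651 + 15674}} = \frac{1}{13527 \cdot \frac{1}{1023}} = \frac{1}{\frac{4509}{341}} = \frac{341}{4509}$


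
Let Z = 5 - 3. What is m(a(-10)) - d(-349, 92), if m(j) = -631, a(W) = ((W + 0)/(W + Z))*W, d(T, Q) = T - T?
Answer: -631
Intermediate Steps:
d(T, Q) = 0
Z = 2
a(W) = W**2/(2 + W) (a(W) = ((W + 0)/(W + 2))*W = (W/(2 + W))*W = W**2/(2 + W))
m(a(-10)) - d(-349, 92) = -631 - 1*0 = -631 + 0 = -631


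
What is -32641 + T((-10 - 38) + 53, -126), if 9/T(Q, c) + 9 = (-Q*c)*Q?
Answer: -11391708/349 ≈ -32641.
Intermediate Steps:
T(Q, c) = 9/(-9 - c*Q²) (T(Q, c) = 9/(-9 + (-Q*c)*Q) = 9/(-9 - c*Q²))
-32641 + T((-10 - 38) + 53, -126) = -32641 - 9/(9 - 126*((-10 - 38) + 53)²) = -32641 - 9/(9 - 126*(-48 + 53)²) = -32641 - 9/(9 - 126*5²) = -32641 - 9/(9 - 126*25) = -32641 - 9/(9 - 3150) = -32641 - 9/(-3141) = -32641 - 9*(-1/3141) = -32641 + 1/349 = -11391708/349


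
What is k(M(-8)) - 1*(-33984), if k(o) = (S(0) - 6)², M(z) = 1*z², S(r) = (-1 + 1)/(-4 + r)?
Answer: 34020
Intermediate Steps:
S(r) = 0 (S(r) = 0/(-4 + r) = 0)
M(z) = z²
k(o) = 36 (k(o) = (0 - 6)² = (-6)² = 36)
k(M(-8)) - 1*(-33984) = 36 - 1*(-33984) = 36 + 33984 = 34020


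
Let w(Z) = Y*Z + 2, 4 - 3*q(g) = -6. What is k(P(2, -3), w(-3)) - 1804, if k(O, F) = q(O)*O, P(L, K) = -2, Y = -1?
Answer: -5432/3 ≈ -1810.7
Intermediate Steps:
q(g) = 10/3 (q(g) = 4/3 - ⅓*(-6) = 4/3 + 2 = 10/3)
w(Z) = 2 - Z (w(Z) = -Z + 2 = 2 - Z)
k(O, F) = 10*O/3
k(P(2, -3), w(-3)) - 1804 = (10/3)*(-2) - 1804 = -20/3 - 1804 = -5432/3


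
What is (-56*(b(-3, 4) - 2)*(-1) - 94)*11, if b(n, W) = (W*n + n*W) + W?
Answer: -14586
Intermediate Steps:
b(n, W) = W + 2*W*n (b(n, W) = (W*n + W*n) + W = 2*W*n + W = W + 2*W*n)
(-56*(b(-3, 4) - 2)*(-1) - 94)*11 = (-56*(4*(1 + 2*(-3)) - 2)*(-1) - 94)*11 = (-56*(4*(1 - 6) - 2)*(-1) - 94)*11 = (-56*(4*(-5) - 2)*(-1) - 94)*11 = (-56*(-20 - 2)*(-1) - 94)*11 = (-(-1232)*(-1) - 94)*11 = (-56*22 - 94)*11 = (-1232 - 94)*11 = -1326*11 = -14586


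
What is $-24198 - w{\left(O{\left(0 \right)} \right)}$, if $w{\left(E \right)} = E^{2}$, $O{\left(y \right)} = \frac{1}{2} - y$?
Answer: $- \frac{96793}{4} \approx -24198.0$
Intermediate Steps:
$O{\left(y \right)} = \frac{1}{2} - y$
$-24198 - w{\left(O{\left(0 \right)} \right)} = -24198 - \left(\frac{1}{2} - 0\right)^{2} = -24198 - \left(\frac{1}{2} + 0\right)^{2} = -24198 - \left(\frac{1}{2}\right)^{2} = -24198 - \frac{1}{4} = - \frac{96793}{4}$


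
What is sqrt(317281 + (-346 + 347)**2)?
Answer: sqrt(317282) ≈ 563.28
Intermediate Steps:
sqrt(317281 + (-346 + 347)**2) = sqrt(317281 + 1**2) = sqrt(317281 + 1) = sqrt(317282)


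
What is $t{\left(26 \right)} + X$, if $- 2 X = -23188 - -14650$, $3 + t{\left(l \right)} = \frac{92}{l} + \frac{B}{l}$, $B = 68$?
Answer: $\frac{55538}{13} \approx 4272.2$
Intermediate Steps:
$t{\left(l \right)} = -3 + \frac{160}{l}$ ($t{\left(l \right)} = -3 + \left(\frac{92}{l} + \frac{68}{l}\right) = -3 + \frac{160}{l}$)
$X = 4269$ ($X = - \frac{-23188 - -14650}{2} = - \frac{-23188 + 14650}{2} = \left(- \frac{1}{2}\right) \left(-8538\right) = 4269$)
$t{\left(26 \right)} + X = \left(-3 + \frac{160}{26}\right) + 4269 = \left(-3 + 160 \cdot \frac{1}{26}\right) + 4269 = \left(-3 + \frac{80}{13}\right) + 4269 = \frac{41}{13} + 4269 = \frac{55538}{13}$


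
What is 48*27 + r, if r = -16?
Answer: 1280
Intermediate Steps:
48*27 + r = 48*27 - 16 = 1296 - 16 = 1280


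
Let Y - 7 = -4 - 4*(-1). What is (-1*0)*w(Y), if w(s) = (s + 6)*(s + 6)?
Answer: 0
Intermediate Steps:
Y = 7 (Y = 7 + (-4 - 4*(-1)) = 7 + (-4 + 4) = 7 + 0 = 7)
w(s) = (6 + s)² (w(s) = (6 + s)*(6 + s) = (6 + s)²)
(-1*0)*w(Y) = (-1*0)*(6 + 7)² = 0*13² = 0*169 = 0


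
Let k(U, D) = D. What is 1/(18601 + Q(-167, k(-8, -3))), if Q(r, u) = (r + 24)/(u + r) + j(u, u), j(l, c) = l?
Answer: 170/3161803 ≈ 5.3767e-5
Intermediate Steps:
Q(r, u) = u + (24 + r)/(r + u) (Q(r, u) = (r + 24)/(u + r) + u = (24 + r)/(r + u) + u = u + (24 + r)/(r + u))
1/(18601 + Q(-167, k(-8, -3))) = 1/(18601 + (24 - 167 + (-3)² - 167*(-3))/(-167 - 3)) = 1/(18601 + (24 - 167 + 9 + 501)/(-170)) = 1/(18601 - 1/170*367) = 1/(18601 - 367/170) = 1/(3161803/170) = 170/3161803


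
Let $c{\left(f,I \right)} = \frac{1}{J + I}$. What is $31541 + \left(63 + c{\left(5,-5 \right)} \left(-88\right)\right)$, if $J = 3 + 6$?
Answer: $31582$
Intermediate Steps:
$J = 9$
$c{\left(f,I \right)} = \frac{1}{9 + I}$
$31541 + \left(63 + c{\left(5,-5 \right)} \left(-88\right)\right) = 31541 + \left(63 + \frac{1}{9 - 5} \left(-88\right)\right) = 31541 + \left(63 + \frac{1}{4} \left(-88\right)\right) = 31541 + \left(63 - 22\right) = 31541 + 41 = 31582$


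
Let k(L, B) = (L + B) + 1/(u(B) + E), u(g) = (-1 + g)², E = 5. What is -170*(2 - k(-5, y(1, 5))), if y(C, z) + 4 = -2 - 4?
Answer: -181985/63 ≈ -2888.7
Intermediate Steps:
y(C, z) = -10 (y(C, z) = -4 + (-2 - 4) = -4 - 6 = -10)
k(L, B) = B + L + 1/(5 + (-1 + B)²) (k(L, B) = (L + B) + 1/((-1 + B)² + 5) = (B + L) + 1/(5 + (-1 + B)²) = B + L + 1/(5 + (-1 + B)²))
-170*(2 - k(-5, y(1, 5))) = -170*(2 - (1 + 5*(-10) + 5*(-5) - 10*(-1 - 10)² - 5*(-1 - 10)²)/(5 + (-1 - 10)²)) = -170*(2 - (1 - 50 - 25 - 10*(-11)² - 5*(-11)²)/(5 + (-11)²)) = -170*(2 - (1 - 50 - 25 - 10*121 - 5*121)/(5 + 121)) = -170*(2 - (1 - 50 - 25 - 1210 - 605)/126) = -170*(2 - (-1889)/126) = -170*(2 - 1*(-1889/126)) = -170*(2 + 1889/126) = -170*2141/126 = -181985/63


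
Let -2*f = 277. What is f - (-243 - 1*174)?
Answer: 557/2 ≈ 278.50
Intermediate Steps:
f = -277/2 (f = -½*277 = -277/2 ≈ -138.50)
f - (-243 - 1*174) = -277/2 - (-243 - 1*174) = -277/2 - (-243 - 174) = -277/2 - 1*(-417) = -277/2 + 417 = 557/2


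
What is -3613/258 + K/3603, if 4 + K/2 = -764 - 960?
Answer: -4636429/309858 ≈ -14.963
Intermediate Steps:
K = -3456 (K = -8 + 2*(-764 - 960) = -8 + 2*(-1724) = -8 - 3448 = -3456)
-3613/258 + K/3603 = -3613/258 - 3456/3603 = -3613*1/258 - 3456*1/3603 = -3613/258 - 1152/1201 = -4636429/309858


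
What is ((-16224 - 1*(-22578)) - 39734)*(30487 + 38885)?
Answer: -2315637360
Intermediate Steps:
((-16224 - 1*(-22578)) - 39734)*(30487 + 38885) = ((-16224 + 22578) - 39734)*69372 = (6354 - 39734)*69372 = -33380*69372 = -2315637360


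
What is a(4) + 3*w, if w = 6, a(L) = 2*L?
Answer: 26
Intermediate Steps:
a(4) + 3*w = 2*4 + 3*6 = 8 + 18 = 26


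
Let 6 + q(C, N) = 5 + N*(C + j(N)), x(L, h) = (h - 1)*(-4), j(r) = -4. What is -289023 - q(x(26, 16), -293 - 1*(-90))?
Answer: -302014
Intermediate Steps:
x(L, h) = 4 - 4*h (x(L, h) = (-1 + h)*(-4) = 4 - 4*h)
q(C, N) = -1 + N*(-4 + C) (q(C, N) = -6 + (5 + N*(C - 4)) = -6 + (5 + N*(-4 + C)) = -1 + N*(-4 + C))
-289023 - q(x(26, 16), -293 - 1*(-90)) = -289023 - (-1 - 4*(-293 - 1*(-90)) + (4 - 4*16)*(-293 - 1*(-90))) = -289023 - (-1 - 4*(-293 + 90) + (4 - 64)*(-293 + 90)) = -289023 - (-1 - 4*(-203) - 60*(-203)) = -289023 - (-1 + 812 + 12180) = -289023 - 1*12991 = -289023 - 12991 = -302014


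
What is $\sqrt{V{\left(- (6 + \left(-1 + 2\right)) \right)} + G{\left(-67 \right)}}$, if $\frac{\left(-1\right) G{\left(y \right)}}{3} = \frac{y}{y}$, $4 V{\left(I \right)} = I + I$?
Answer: $\frac{i \sqrt{26}}{2} \approx 2.5495 i$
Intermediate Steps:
$V{\left(I \right)} = \frac{I}{2}$ ($V{\left(I \right)} = \frac{I + I}{4} = \frac{2 I}{4} = \frac{I}{2}$)
$G{\left(y \right)} = -3$ ($G{\left(y \right)} = - 3 \frac{y}{y} = \left(-3\right) 1 = -3$)
$\sqrt{V{\left(- (6 + \left(-1 + 2\right)) \right)} + G{\left(-67 \right)}} = \sqrt{\frac{\left(-1\right) \left(6 + \left(-1 + 2\right)\right)}{2} - 3} = \sqrt{\frac{\left(-1\right) \left(6 + 1\right)}{2} - 3} = \sqrt{\frac{\left(-1\right) 7}{2} - 3} = \sqrt{\frac{1}{2} \left(-7\right) - 3} = \sqrt{- \frac{7}{2} - 3} = \sqrt{- \frac{13}{2}} = \frac{i \sqrt{26}}{2}$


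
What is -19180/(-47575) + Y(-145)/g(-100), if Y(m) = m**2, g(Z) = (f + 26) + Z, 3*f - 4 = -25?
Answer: -199742159/770715 ≈ -259.16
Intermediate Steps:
f = -7 (f = 4/3 + (1/3)*(-25) = 4/3 - 25/3 = -7)
g(Z) = 19 + Z (g(Z) = (-7 + 26) + Z = 19 + Z)
-19180/(-47575) + Y(-145)/g(-100) = -19180/(-47575) + (-145)**2/(19 - 100) = -19180*(-1/47575) + 21025/(-81) = 3836/9515 + 21025*(-1/81) = 3836/9515 - 21025/81 = -199742159/770715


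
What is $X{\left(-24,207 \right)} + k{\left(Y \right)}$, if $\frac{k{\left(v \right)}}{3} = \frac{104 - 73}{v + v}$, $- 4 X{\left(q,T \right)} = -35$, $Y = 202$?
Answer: $\frac{907}{101} \approx 8.9802$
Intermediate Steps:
$X{\left(q,T \right)} = \frac{35}{4}$ ($X{\left(q,T \right)} = \left(- \frac{1}{4}\right) \left(-35\right) = \frac{35}{4}$)
$k{\left(v \right)} = \frac{93}{2 v}$ ($k{\left(v \right)} = 3 \frac{104 - 73}{v + v} = 3 \frac{31}{2 v} = \frac{93}{2 v}$)
$X{\left(-24,207 \right)} + k{\left(Y \right)} = \frac{35}{4} + \frac{93}{2 \cdot 202} = \frac{35}{4} + \frac{93}{2} \cdot \frac{1}{202} = \frac{35}{4} + \frac{93}{404} = \frac{907}{101}$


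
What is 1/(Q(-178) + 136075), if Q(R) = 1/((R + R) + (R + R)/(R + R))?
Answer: 355/48306624 ≈ 7.3489e-6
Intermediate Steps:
Q(R) = 1/(1 + 2*R) (Q(R) = 1/(2*R + (2*R)/((2*R))) = 1/(2*R + (2*R)*(1/(2*R))) = 1/(2*R + 1) = 1/(1 + 2*R))
1/(Q(-178) + 136075) = 1/(1/(1 + 2*(-178)) + 136075) = 1/(1/(1 - 356) + 136075) = 1/(1/(-355) + 136075) = 1/(-1/355 + 136075) = 1/(48306624/355) = 355/48306624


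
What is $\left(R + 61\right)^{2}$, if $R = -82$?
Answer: $441$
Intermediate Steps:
$\left(R + 61\right)^{2} = \left(-82 + 61\right)^{2} = \left(-21\right)^{2} = 441$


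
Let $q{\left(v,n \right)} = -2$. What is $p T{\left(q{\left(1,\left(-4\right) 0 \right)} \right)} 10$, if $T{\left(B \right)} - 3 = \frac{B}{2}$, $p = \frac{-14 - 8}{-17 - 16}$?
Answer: $\frac{40}{3} \approx 13.333$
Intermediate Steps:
$p = \frac{2}{3}$ ($p = - \frac{22}{-33} = \left(-22\right) \left(- \frac{1}{33}\right) = \frac{2}{3} \approx 0.66667$)
$T{\left(B \right)} = 3 + \frac{B}{2}$
$p T{\left(q{\left(1,\left(-4\right) 0 \right)} \right)} 10 = \frac{2 \left(3 + \frac{1}{2} \left(-2\right)\right)}{3} \cdot 10 = \frac{2 \left(3 - 1\right)}{3} \cdot 10 = \frac{2}{3} \cdot 2 \cdot 10 = \frac{4}{3} \cdot 10 = \frac{40}{3}$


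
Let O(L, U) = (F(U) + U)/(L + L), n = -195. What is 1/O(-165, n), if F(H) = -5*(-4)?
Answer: 66/35 ≈ 1.8857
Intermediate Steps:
F(H) = 20
O(L, U) = (20 + U)/(2*L) (O(L, U) = (20 + U)/(L + L) = (20 + U)/((2*L)) = (20 + U)*(1/(2*L)) = (20 + U)/(2*L))
1/O(-165, n) = 1/((½)*(20 - 195)/(-165)) = 1/((½)*(-1/165)*(-175)) = 1/(35/66) = 66/35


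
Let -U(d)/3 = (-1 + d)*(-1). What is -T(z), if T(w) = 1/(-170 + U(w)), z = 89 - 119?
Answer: 1/263 ≈ 0.0038023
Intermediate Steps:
U(d) = -3 + 3*d (U(d) = -3*(-1 + d)*(-1) = -3*(1 - d) = -3 + 3*d)
z = -30
T(w) = 1/(-173 + 3*w) (T(w) = 1/(-170 + (-3 + 3*w)) = 1/(-173 + 3*w))
-T(z) = -1/(-173 + 3*(-30)) = -1/(-173 - 90) = -1/(-263) = -1*(-1/263) = 1/263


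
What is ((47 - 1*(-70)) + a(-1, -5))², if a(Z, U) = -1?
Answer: 13456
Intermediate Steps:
((47 - 1*(-70)) + a(-1, -5))² = ((47 - 1*(-70)) - 1)² = ((47 + 70) - 1)² = (117 - 1)² = 116² = 13456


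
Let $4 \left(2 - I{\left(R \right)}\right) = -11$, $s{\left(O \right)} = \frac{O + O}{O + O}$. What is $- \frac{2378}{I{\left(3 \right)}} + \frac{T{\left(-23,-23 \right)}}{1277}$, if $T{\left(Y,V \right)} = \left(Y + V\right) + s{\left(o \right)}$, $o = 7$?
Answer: $- \frac{12147679}{24263} \approx -500.67$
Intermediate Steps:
$s{\left(O \right)} = 1$ ($s{\left(O \right)} = \frac{2 O}{2 O} = 2 O \frac{1}{2 O} = 1$)
$I{\left(R \right)} = \frac{19}{4}$ ($I{\left(R \right)} = 2 - - \frac{11}{4} = 2 + \frac{11}{4} = \frac{19}{4}$)
$T{\left(Y,V \right)} = 1 + V + Y$ ($T{\left(Y,V \right)} = \left(Y + V\right) + 1 = \left(V + Y\right) + 1 = 1 + V + Y$)
$- \frac{2378}{I{\left(3 \right)}} + \frac{T{\left(-23,-23 \right)}}{1277} = - \frac{2378}{\frac{19}{4}} + \frac{1 - 23 - 23}{1277} = \left(-2378\right) \frac{4}{19} - \frac{45}{1277} = - \frac{9512}{19} - \frac{45}{1277} = - \frac{12147679}{24263}$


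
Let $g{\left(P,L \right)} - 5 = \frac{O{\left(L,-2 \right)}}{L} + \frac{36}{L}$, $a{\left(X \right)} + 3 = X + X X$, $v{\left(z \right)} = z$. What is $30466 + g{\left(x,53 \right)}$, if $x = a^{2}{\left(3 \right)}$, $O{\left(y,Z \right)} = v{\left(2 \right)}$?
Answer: $\frac{1615001}{53} \approx 30472.0$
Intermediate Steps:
$O{\left(y,Z \right)} = 2$
$a{\left(X \right)} = -3 + X + X^{2}$ ($a{\left(X \right)} = -3 + \left(X + X X\right) = -3 + \left(X + X^{2}\right) = -3 + X + X^{2}$)
$x = 81$ ($x = \left(-3 + 3 + 3^{2}\right)^{2} = \left(-3 + 3 + 9\right)^{2} = 9^{2} = 81$)
$g{\left(P,L \right)} = 5 + \frac{38}{L}$ ($g{\left(P,L \right)} = 5 + \left(\frac{2}{L} + \frac{36}{L}\right) = 5 + \frac{38}{L}$)
$30466 + g{\left(x,53 \right)} = 30466 + \left(5 + \frac{38}{53}\right) = 30466 + \frac{303}{53} = \frac{1615001}{53}$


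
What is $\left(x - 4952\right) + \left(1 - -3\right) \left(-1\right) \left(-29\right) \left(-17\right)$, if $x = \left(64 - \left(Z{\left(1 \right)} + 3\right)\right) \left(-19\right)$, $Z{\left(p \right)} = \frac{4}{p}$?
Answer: $-8007$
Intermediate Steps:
$x = -1083$ ($x = \left(64 - \left(\frac{4}{1} + 3\right)\right) \left(-19\right) = \left(64 - \left(4 \cdot 1 + 3\right)\right) \left(-19\right) = \left(64 - \left(4 + 3\right)\right) \left(-19\right) = \left(64 - 7\right) \left(-19\right) = 57 \left(-19\right) = -1083$)
$\left(x - 4952\right) + \left(1 - -3\right) \left(-1\right) \left(-29\right) \left(-17\right) = \left(-1083 - 4952\right) + \left(1 - -3\right) \left(-1\right) \left(-29\right) \left(-17\right) = -6035 + \left(1 + 3\right) \left(-1\right) \left(-29\right) \left(-17\right) = -6035 + 4 \left(-1\right) \left(-29\right) \left(-17\right) = -6035 + \left(-4\right) \left(-29\right) \left(-17\right) = -6035 + 116 \left(-17\right) = -6035 - 1972 = -8007$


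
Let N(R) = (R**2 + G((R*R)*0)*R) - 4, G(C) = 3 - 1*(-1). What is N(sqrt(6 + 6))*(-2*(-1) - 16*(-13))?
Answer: 1680 + 1680*sqrt(3) ≈ 4589.8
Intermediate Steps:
G(C) = 4 (G(C) = 3 + 1 = 4)
N(R) = -4 + R**2 + 4*R (N(R) = (R**2 + 4*R) - 4 = -4 + R**2 + 4*R)
N(sqrt(6 + 6))*(-2*(-1) - 16*(-13)) = (-4 + (sqrt(6 + 6))**2 + 4*sqrt(6 + 6))*(-2*(-1) - 16*(-13)) = (-4 + (sqrt(12))**2 + 4*sqrt(12))*(2 + 208) = (-4 + (2*sqrt(3))**2 + 4*(2*sqrt(3)))*210 = (-4 + 12 + 8*sqrt(3))*210 = (8 + 8*sqrt(3))*210 = 1680 + 1680*sqrt(3)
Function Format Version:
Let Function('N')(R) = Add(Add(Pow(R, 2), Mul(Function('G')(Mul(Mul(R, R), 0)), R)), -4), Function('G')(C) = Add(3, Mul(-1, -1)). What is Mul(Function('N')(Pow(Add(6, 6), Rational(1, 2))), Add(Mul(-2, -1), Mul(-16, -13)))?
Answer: Add(1680, Mul(1680, Pow(3, Rational(1, 2)))) ≈ 4589.8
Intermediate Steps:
Function('G')(C) = 4 (Function('G')(C) = Add(3, 1) = 4)
Function('N')(R) = Add(-4, Pow(R, 2), Mul(4, R)) (Function('N')(R) = Add(Add(Pow(R, 2), Mul(4, R)), -4) = Add(-4, Pow(R, 2), Mul(4, R)))
Mul(Function('N')(Pow(Add(6, 6), Rational(1, 2))), Add(Mul(-2, -1), Mul(-16, -13))) = Mul(Add(-4, Pow(Pow(Add(6, 6), Rational(1, 2)), 2), Mul(4, Pow(Add(6, 6), Rational(1, 2)))), Add(Mul(-2, -1), Mul(-16, -13))) = Mul(Add(-4, Pow(Pow(12, Rational(1, 2)), 2), Mul(4, Pow(12, Rational(1, 2)))), Add(2, 208)) = Mul(Add(-4, Pow(Mul(2, Pow(3, Rational(1, 2))), 2), Mul(4, Mul(2, Pow(3, Rational(1, 2))))), 210) = Mul(Add(-4, 12, Mul(8, Pow(3, Rational(1, 2)))), 210) = Mul(Add(8, Mul(8, Pow(3, Rational(1, 2)))), 210) = Add(1680, Mul(1680, Pow(3, Rational(1, 2))))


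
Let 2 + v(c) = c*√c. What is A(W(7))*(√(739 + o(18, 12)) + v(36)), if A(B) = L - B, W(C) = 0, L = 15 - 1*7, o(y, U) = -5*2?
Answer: 1928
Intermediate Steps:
o(y, U) = -10
v(c) = -2 + c^(3/2) (v(c) = -2 + c*√c = -2 + c^(3/2))
L = 8 (L = 15 - 7 = 8)
A(B) = 8 - B
A(W(7))*(√(739 + o(18, 12)) + v(36)) = (8 - 1*0)*(√(739 - 10) + (-2 + 36^(3/2))) = (8 + 0)*(√729 + (-2 + 216)) = 8*(27 + 214) = 8*241 = 1928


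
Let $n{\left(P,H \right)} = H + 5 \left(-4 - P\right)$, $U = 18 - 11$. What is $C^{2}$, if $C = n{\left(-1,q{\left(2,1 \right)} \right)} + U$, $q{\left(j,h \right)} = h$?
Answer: $49$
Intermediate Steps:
$U = 7$
$n{\left(P,H \right)} = -20 + H - 5 P$ ($n{\left(P,H \right)} = H - \left(20 + 5 P\right) = -20 + H - 5 P$)
$C = -7$ ($C = \left(-20 + 1 - -5\right) + 7 = \left(-20 + 1 + 5\right) + 7 = -14 + 7 = -7$)
$C^{2} = \left(-7\right)^{2} = 49$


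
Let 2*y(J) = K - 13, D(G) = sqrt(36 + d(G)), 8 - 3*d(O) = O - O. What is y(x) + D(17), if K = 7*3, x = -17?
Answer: 4 + 2*sqrt(87)/3 ≈ 10.218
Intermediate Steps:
d(O) = 8/3 (d(O) = 8/3 - (O - O)/3 = 8/3 - 1/3*0 = 8/3 + 0 = 8/3)
D(G) = 2*sqrt(87)/3 (D(G) = sqrt(36 + 8/3) = sqrt(116/3) = 2*sqrt(87)/3)
K = 21
y(J) = 4 (y(J) = (21 - 13)/2 = (1/2)*8 = 4)
y(x) + D(17) = 4 + 2*sqrt(87)/3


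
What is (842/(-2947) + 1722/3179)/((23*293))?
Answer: 5696/149962967 ≈ 3.7983e-5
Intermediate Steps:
(842/(-2947) + 1722/3179)/((23*293)) = (842*(-1/2947) + 1722*(1/3179))/6739 = (-2/7 + 1722/3179)*(1/6739) = (5696/22253)*(1/6739) = 5696/149962967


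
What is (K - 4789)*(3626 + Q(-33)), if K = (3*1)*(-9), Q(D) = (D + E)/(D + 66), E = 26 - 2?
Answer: -192076528/11 ≈ -1.7462e+7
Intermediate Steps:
E = 24
Q(D) = (24 + D)/(66 + D) (Q(D) = (D + 24)/(D + 66) = (24 + D)/(66 + D))
K = -27 (K = 3*(-9) = -27)
(K - 4789)*(3626 + Q(-33)) = (-27 - 4789)*(3626 + (24 - 33)/(66 - 33)) = -4816*(3626 - 9/33) = -4816*(3626 + (1/33)*(-9)) = -4816*(3626 - 3/11) = -4816*39883/11 = -192076528/11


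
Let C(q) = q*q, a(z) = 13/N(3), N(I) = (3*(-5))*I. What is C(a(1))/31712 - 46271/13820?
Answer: -148568660861/44373808800 ≈ -3.3481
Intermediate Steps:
N(I) = -15*I
a(z) = -13/45 (a(z) = 13/((-15*3)) = 13/(-45) = 13*(-1/45) = -13/45)
C(q) = q²
C(a(1))/31712 - 46271/13820 = (-13/45)²/31712 - 46271/13820 = (169/2025)*(1/31712) - 46271*1/13820 = 169/64216800 - 46271/13820 = -148568660861/44373808800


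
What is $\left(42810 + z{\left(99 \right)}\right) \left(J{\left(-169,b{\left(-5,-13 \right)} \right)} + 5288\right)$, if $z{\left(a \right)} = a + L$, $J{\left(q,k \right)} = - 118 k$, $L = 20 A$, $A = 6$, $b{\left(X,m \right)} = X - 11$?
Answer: $308776104$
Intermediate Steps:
$b{\left(X,m \right)} = -11 + X$
$L = 120$ ($L = 20 \cdot 6 = 120$)
$z{\left(a \right)} = 120 + a$ ($z{\left(a \right)} = a + 120 = 120 + a$)
$\left(42810 + z{\left(99 \right)}\right) \left(J{\left(-169,b{\left(-5,-13 \right)} \right)} + 5288\right) = \left(42810 + \left(120 + 99\right)\right) \left(- 118 \left(-11 - 5\right) + 5288\right) = \left(42810 + 219\right) \left(\left(-118\right) \left(-16\right) + 5288\right) = 43029 \left(1888 + 5288\right) = 43029 \cdot 7176 = 308776104$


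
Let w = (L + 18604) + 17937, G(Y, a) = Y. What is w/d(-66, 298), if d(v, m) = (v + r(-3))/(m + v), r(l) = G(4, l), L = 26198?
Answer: -7277724/31 ≈ -2.3477e+5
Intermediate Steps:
r(l) = 4
w = 62739 (w = (26198 + 18604) + 17937 = 44802 + 17937 = 62739)
d(v, m) = (4 + v)/(m + v) (d(v, m) = (v + 4)/(m + v) = (4 + v)/(m + v))
w/d(-66, 298) = 62739/(((4 - 66)/(298 - 66))) = 62739/((-62/232)) = 62739/(((1/232)*(-62))) = 62739/(-31/116) = 62739*(-116/31) = -7277724/31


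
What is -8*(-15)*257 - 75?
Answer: 30765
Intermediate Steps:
-8*(-15)*257 - 75 = 120*257 - 75 = 30840 - 75 = 30765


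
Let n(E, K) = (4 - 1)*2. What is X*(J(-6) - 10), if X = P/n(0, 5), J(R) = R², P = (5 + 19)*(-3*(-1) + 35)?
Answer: 3952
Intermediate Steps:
n(E, K) = 6 (n(E, K) = 3*2 = 6)
P = 912 (P = 24*(3 + 35) = 24*38 = 912)
X = 152 (X = 912/6 = 912*(⅙) = 152)
X*(J(-6) - 10) = 152*((-6)² - 10) = 152*(36 - 10) = 152*26 = 3952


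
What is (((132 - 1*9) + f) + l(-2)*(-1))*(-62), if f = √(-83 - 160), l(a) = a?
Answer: -7750 - 558*I*√3 ≈ -7750.0 - 966.48*I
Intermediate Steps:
f = 9*I*√3 (f = √(-243) = 9*I*√3 ≈ 15.588*I)
(((132 - 1*9) + f) + l(-2)*(-1))*(-62) = (((132 - 1*9) + 9*I*√3) - 2*(-1))*(-62) = (((132 - 9) + 9*I*√3) + 2)*(-62) = ((123 + 9*I*√3) + 2)*(-62) = (125 + 9*I*√3)*(-62) = -7750 - 558*I*√3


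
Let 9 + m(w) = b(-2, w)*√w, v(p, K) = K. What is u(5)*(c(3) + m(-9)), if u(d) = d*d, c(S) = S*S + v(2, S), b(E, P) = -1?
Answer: 75 - 75*I ≈ 75.0 - 75.0*I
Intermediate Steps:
m(w) = -9 - √w
c(S) = S + S² (c(S) = S*S + S = S² + S = S + S²)
u(d) = d²
u(5)*(c(3) + m(-9)) = 5²*(3*(1 + 3) + (-9 - √(-9))) = 25*(3*4 + (-9 - 3*I)) = 25*(12 + (-9 - 3*I)) = 25*(3 - 3*I) = 75 - 75*I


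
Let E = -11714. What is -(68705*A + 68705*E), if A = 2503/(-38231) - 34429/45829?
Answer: 201456758229881180/250298357 ≈ 8.0487e+8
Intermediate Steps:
A = -1430965086/1752088499 (A = 2503*(-1/38231) - 34429*1/45829 = -2503/38231 - 34429/45829 = -1430965086/1752088499 ≈ -0.81672)
-(68705*A + 68705*E) = -68705/(1/(-11714 - 1430965086/1752088499)) = -68705/(1/(-20525395642372/1752088499)) = -68705/(-1752088499/20525395642372) = -68705*(-20525395642372/1752088499) = 201456758229881180/250298357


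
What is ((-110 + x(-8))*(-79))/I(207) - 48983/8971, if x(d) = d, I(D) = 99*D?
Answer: -920180957/183842703 ≈ -5.0053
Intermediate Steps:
((-110 + x(-8))*(-79))/I(207) - 48983/8971 = ((-110 - 8)*(-79))/((99*207)) - 48983/8971 = -118*(-79)/20493 - 48983*1/8971 = 9322*(1/20493) - 48983/8971 = 9322/20493 - 48983/8971 = -920180957/183842703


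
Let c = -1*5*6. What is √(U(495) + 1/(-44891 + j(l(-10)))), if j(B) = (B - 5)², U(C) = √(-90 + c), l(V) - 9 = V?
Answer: √(-44855 + 4023942050*I*√30)/44855 ≈ 2.3403 + 2.3404*I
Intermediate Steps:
c = -30 (c = -5*6 = -30)
l(V) = 9 + V
U(C) = 2*I*√30 (U(C) = √(-90 - 30) = √(-120) = 2*I*√30)
j(B) = (-5 + B)²
√(U(495) + 1/(-44891 + j(l(-10)))) = √(2*I*√30 + 1/(-44891 + (-5 + (9 - 10))²)) = √(2*I*√30 + 1/(-44891 + (-5 - 1)²)) = √(2*I*√30 + 1/(-44891 + (-6)²)) = √(2*I*√30 + 1/(-44891 + 36)) = √(2*I*√30 + 1/(-44855)) = √(2*I*√30 - 1/44855) = √(-1/44855 + 2*I*√30)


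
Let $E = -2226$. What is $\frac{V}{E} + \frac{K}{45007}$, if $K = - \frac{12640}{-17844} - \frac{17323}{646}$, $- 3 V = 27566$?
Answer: $\frac{5006789269237}{1213089963534} \approx 4.1273$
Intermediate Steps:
$V = - \frac{27566}{3}$ ($V = \left(- \frac{1}{3}\right) 27566 = - \frac{27566}{3} \approx -9188.7$)
$K = - \frac{4425679}{169518}$ ($K = \left(-12640\right) \left(- \frac{1}{17844}\right) - \frac{1019}{38} = \frac{3160}{4461} - \frac{1019}{38} = - \frac{4425679}{169518} \approx -26.107$)
$\frac{V}{E} + \frac{K}{45007} = - \frac{27566}{3 \left(-2226\right)} - \frac{4425679}{169518 \cdot 45007} = \left(- \frac{27566}{3}\right) \left(- \frac{1}{2226}\right) - \frac{4425679}{7629496626} = \frac{1969}{477} - \frac{4425679}{7629496626} = \frac{5006789269237}{1213089963534}$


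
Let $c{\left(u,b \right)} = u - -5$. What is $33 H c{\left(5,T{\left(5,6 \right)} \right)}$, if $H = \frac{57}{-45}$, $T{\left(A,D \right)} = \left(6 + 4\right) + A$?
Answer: $-418$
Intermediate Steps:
$T{\left(A,D \right)} = 10 + A$
$H = - \frac{19}{15}$ ($H = 57 \left(- \frac{1}{45}\right) = - \frac{19}{15} \approx -1.2667$)
$c{\left(u,b \right)} = 5 + u$ ($c{\left(u,b \right)} = u + 5 = 5 + u$)
$33 H c{\left(5,T{\left(5,6 \right)} \right)} = 33 \left(- \frac{19}{15}\right) \left(5 + 5\right) = \left(- \frac{209}{5}\right) 10 = -418$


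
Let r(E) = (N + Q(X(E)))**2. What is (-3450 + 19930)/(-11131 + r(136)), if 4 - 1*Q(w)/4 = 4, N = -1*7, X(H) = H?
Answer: -8240/5541 ≈ -1.4871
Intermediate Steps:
N = -7
Q(w) = 0 (Q(w) = 16 - 4*4 = 16 - 16 = 0)
r(E) = 49 (r(E) = (-7 + 0)**2 = (-7)**2 = 49)
(-3450 + 19930)/(-11131 + r(136)) = (-3450 + 19930)/(-11131 + 49) = 16480/(-11082) = 16480*(-1/11082) = -8240/5541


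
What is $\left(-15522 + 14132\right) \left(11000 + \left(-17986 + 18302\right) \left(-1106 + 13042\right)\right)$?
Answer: $-5258058640$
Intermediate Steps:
$\left(-15522 + 14132\right) \left(11000 + \left(-17986 + 18302\right) \left(-1106 + 13042\right)\right) = - 1390 \left(11000 + 316 \cdot 11936\right) = - 1390 \left(11000 + 3771776\right) = \left(-1390\right) 3782776 = -5258058640$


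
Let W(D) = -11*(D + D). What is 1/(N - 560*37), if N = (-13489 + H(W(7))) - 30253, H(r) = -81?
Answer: -1/64543 ≈ -1.5494e-5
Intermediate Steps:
W(D) = -22*D
N = -43823 (N = (-13489 - 81) - 30253 = -13570 - 30253 = -43823)
1/(N - 560*37) = 1/(-43823 - 560*37) = 1/(-43823 - 20720) = 1/(-64543) = -1/64543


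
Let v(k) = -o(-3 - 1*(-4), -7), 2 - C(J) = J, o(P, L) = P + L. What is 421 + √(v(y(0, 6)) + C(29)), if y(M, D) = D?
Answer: 421 + I*√21 ≈ 421.0 + 4.5826*I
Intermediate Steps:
o(P, L) = L + P
C(J) = 2 - J
v(k) = 6 (v(k) = -(-7 + (-3 - 1*(-4))) = -(-7 + (-3 + 4)) = -(-7 + 1) = -1*(-6) = 6)
421 + √(v(y(0, 6)) + C(29)) = 421 + √(6 + (2 - 1*29)) = 421 + √(6 + (2 - 29)) = 421 + √(6 - 27) = 421 + √(-21) = 421 + I*√21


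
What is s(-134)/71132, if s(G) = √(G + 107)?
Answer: 3*I*√3/71132 ≈ 7.3049e-5*I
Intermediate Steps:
s(G) = √(107 + G)
s(-134)/71132 = √(107 - 134)/71132 = √(-27)*(1/71132) = (3*I*√3)*(1/71132) = 3*I*√3/71132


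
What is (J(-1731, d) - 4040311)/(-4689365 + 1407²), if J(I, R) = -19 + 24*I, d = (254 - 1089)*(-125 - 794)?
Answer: 2040937/1354858 ≈ 1.5064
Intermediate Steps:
d = 767365 (d = -835*(-919) = 767365)
(J(-1731, d) - 4040311)/(-4689365 + 1407²) = ((-19 + 24*(-1731)) - 4040311)/(-4689365 + 1407²) = ((-19 - 41544) - 4040311)/(-4689365 + 1979649) = (-41563 - 4040311)/(-2709716) = -4081874*(-1/2709716) = 2040937/1354858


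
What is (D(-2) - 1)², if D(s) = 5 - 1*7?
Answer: 9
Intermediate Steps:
D(s) = -2 (D(s) = 5 - 7 = -2)
(D(-2) - 1)² = (-2 - 1)² = (-3)² = 9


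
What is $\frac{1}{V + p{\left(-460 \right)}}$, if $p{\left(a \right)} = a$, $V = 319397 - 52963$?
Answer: $\frac{1}{265974} \approx 3.7598 \cdot 10^{-6}$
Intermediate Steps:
$V = 266434$
$\frac{1}{V + p{\left(-460 \right)}} = \frac{1}{266434 - 460} = \frac{1}{265974}$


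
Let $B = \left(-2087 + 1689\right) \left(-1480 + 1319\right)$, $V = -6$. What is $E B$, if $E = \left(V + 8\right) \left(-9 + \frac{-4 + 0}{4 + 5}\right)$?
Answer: $- \frac{10893260}{9} \approx -1.2104 \cdot 10^{6}$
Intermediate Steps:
$B = 64078$ ($B = \left(-398\right) \left(-161\right) = 64078$)
$E = - \frac{170}{9}$ ($E = \left(-6 + 8\right) \left(-9 + \frac{-4 + 0}{4 + 5}\right) = 2 \left(-9 - \frac{4}{9}\right) = 2 \left(- \frac{85}{9}\right) = - \frac{170}{9} \approx -18.889$)
$E B = \left(- \frac{170}{9}\right) 64078 = - \frac{10893260}{9}$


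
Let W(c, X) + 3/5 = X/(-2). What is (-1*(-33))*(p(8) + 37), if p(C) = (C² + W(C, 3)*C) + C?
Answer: 15213/5 ≈ 3042.6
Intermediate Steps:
W(c, X) = -⅗ - X/2 (W(c, X) = -⅗ + X/(-2) = -⅗ + X*(-½) = -⅗ - X/2)
p(C) = C² - 11*C/10 (p(C) = (C² + (-⅗ - ½*3)*C) + C = (C² + (-⅗ - 3/2)*C) + C = (C² - 21*C/10) + C = C² - 11*C/10)
(-1*(-33))*(p(8) + 37) = (-1*(-33))*((⅒)*8*(-11 + 10*8) + 37) = 33*((⅒)*8*(-11 + 80) + 37) = 33*((⅒)*8*69 + 37) = 33*(276/5 + 37) = 33*(461/5) = 15213/5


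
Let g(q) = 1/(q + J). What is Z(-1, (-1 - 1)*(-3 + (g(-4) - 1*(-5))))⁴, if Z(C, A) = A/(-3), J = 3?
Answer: 16/81 ≈ 0.19753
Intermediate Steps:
g(q) = 1/(3 + q) (g(q) = 1/(q + 3) = 1/(3 + q))
Z(C, A) = -A/3 (Z(C, A) = A*(-⅓) = -A/3)
Z(-1, (-1 - 1)*(-3 + (g(-4) - 1*(-5))))⁴ = (-(-1 - 1)*(-3 + (1/(3 - 4) - 1*(-5)))/3)⁴ = (-(-2)*(-3 + (1/(-1) + 5))/3)⁴ = (-(-2)*(-3 + (-1 + 5))/3)⁴ = (-(-2)*(-3 + 4)/3)⁴ = (-(-2)/3)⁴ = (-⅓*(-2))⁴ = (⅔)⁴ = 16/81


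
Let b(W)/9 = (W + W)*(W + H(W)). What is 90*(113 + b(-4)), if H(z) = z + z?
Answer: 87930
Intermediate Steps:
H(z) = 2*z
b(W) = 54*W² (b(W) = 9*((W + W)*(W + 2*W)) = 9*((2*W)*(3*W)) = 9*(6*W²) = 54*W²)
90*(113 + b(-4)) = 90*(113 + 54*(-4)²) = 90*(113 + 54*16) = 90*(113 + 864) = 90*977 = 87930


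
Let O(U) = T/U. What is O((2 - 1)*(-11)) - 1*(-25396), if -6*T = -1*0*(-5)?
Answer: 25396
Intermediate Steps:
T = 0 (T = -(-1*0)*(-5)/6 = -0*(-5) = -1/6*0 = 0)
O(U) = 0 (O(U) = 0/U = 0)
O((2 - 1)*(-11)) - 1*(-25396) = 0 - 1*(-25396) = 0 + 25396 = 25396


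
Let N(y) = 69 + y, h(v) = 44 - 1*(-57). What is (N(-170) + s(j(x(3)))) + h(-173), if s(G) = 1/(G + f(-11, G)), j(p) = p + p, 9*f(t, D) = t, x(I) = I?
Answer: 9/43 ≈ 0.20930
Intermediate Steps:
h(v) = 101 (h(v) = 44 + 57 = 101)
f(t, D) = t/9
j(p) = 2*p
s(G) = 1/(-11/9 + G) (s(G) = 1/(G + (⅑)*(-11)) = 1/(G - 11/9) = 1/(-11/9 + G))
(N(-170) + s(j(x(3)))) + h(-173) = ((69 - 170) + 9/(-11 + 9*(2*3))) + 101 = (-101 + 9/(-11 + 9*6)) + 101 = (-101 + 9/(-11 + 54)) + 101 = (-101 + 9/43) + 101 = -4334/43 + 101 = 9/43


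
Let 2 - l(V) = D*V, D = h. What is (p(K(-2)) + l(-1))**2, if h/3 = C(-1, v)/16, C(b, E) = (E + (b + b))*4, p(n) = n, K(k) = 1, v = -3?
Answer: 9/16 ≈ 0.56250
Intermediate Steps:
C(b, E) = 4*E + 8*b (C(b, E) = (E + 2*b)*4 = 4*E + 8*b)
h = -15/4 (h = 3*((4*(-3) + 8*(-1))/16) = 3*((-12 - 8)*(1/16)) = 3*(-20*1/16) = 3*(-5/4) = -15/4 ≈ -3.7500)
D = -15/4 ≈ -3.7500
l(V) = 2 + 15*V/4 (l(V) = 2 - (-15)*V/4 = 2 + 15*V/4)
(p(K(-2)) + l(-1))**2 = (1 + (2 + (15/4)*(-1)))**2 = (1 + (2 - 15/4))**2 = (1 - 7/4)**2 = (-3/4)**2 = 9/16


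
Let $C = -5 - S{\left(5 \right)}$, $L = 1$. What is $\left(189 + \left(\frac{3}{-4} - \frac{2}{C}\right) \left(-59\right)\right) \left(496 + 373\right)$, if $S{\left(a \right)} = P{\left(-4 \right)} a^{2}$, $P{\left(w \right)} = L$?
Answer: $\frac{11956571}{60} \approx 1.9928 \cdot 10^{5}$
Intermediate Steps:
$P{\left(w \right)} = 1$
$S{\left(a \right)} = a^{2}$ ($S{\left(a \right)} = 1 a^{2} = a^{2}$)
$C = -30$ ($C = -5 - 5^{2} = -5 - 25 = -30$)
$\left(189 + \left(\frac{3}{-4} - \frac{2}{C}\right) \left(-59\right)\right) \left(496 + 373\right) = \left(189 + \left(\frac{3}{-4} - \frac{2}{-30}\right) \left(-59\right)\right) \left(496 + 373\right) = \left(189 + \left(3 \left(- \frac{1}{4}\right) - - \frac{1}{15}\right) \left(-59\right)\right) 869 = \left(189 + \left(- \frac{3}{4} + \frac{1}{15}\right) \left(-59\right)\right) 869 = \left(189 - - \frac{2419}{60}\right) 869 = \left(189 + \frac{2419}{60}\right) 869 = \frac{13759}{60} \cdot 869 = \frac{11956571}{60}$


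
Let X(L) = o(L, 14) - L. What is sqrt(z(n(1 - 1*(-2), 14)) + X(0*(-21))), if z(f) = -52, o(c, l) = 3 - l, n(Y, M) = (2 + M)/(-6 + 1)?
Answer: 3*I*sqrt(7) ≈ 7.9373*I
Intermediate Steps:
n(Y, M) = -2/5 - M/5 (n(Y, M) = (2 + M)/(-5) = (2 + M)*(-1/5) = -2/5 - M/5)
X(L) = -11 - L (X(L) = (3 - 1*14) - L = (3 - 14) - L = -11 - L)
sqrt(z(n(1 - 1*(-2), 14)) + X(0*(-21))) = sqrt(-52 + (-11 - 0*(-21))) = sqrt(-52 + (-11 - 1*0)) = sqrt(-52 + (-11 + 0)) = sqrt(-52 - 11) = sqrt(-63) = 3*I*sqrt(7)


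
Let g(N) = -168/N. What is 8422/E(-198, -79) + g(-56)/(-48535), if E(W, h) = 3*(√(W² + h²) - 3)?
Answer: 204312731/1102618130 + 4211*√45445/68154 ≈ 13.357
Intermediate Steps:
E(W, h) = -9 + 3*√(W² + h²) (E(W, h) = 3*(-3 + √(W² + h²)) = -9 + 3*√(W² + h²))
8422/E(-198, -79) + g(-56)/(-48535) = 8422/(-9 + 3*√((-198)² + (-79)²)) - 168/(-56)/(-48535) = 8422/(-9 + 3*√(39204 + 6241)) - 168*(-1/56)*(-1/48535) = 8422/(-9 + 3*√45445) + 3*(-1/48535) = 8422/(-9 + 3*√45445) - 3/48535 = -3/48535 + 8422/(-9 + 3*√45445)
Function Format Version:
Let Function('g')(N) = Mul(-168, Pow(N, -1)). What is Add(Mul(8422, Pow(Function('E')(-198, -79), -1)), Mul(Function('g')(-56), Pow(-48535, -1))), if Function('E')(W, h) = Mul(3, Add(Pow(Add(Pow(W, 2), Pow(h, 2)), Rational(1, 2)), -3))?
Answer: Add(Rational(204312731, 1102618130), Mul(Rational(4211, 68154), Pow(45445, Rational(1, 2)))) ≈ 13.357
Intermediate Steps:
Function('E')(W, h) = Add(-9, Mul(3, Pow(Add(Pow(W, 2), Pow(h, 2)), Rational(1, 2)))) (Function('E')(W, h) = Mul(3, Add(-3, Pow(Add(Pow(W, 2), Pow(h, 2)), Rational(1, 2)))) = Add(-9, Mul(3, Pow(Add(Pow(W, 2), Pow(h, 2)), Rational(1, 2)))))
Add(Mul(8422, Pow(Function('E')(-198, -79), -1)), Mul(Function('g')(-56), Pow(-48535, -1))) = Add(Mul(8422, Pow(Add(-9, Mul(3, Pow(Add(Pow(-198, 2), Pow(-79, 2)), Rational(1, 2)))), -1)), Mul(Mul(-168, Pow(-56, -1)), Pow(-48535, -1))) = Add(Mul(8422, Pow(Add(-9, Mul(3, Pow(Add(39204, 6241), Rational(1, 2)))), -1)), Mul(Mul(-168, Rational(-1, 56)), Rational(-1, 48535))) = Add(Mul(8422, Pow(Add(-9, Mul(3, Pow(45445, Rational(1, 2)))), -1)), Mul(3, Rational(-1, 48535))) = Add(Mul(8422, Pow(Add(-9, Mul(3, Pow(45445, Rational(1, 2)))), -1)), Rational(-3, 48535)) = Add(Rational(-3, 48535), Mul(8422, Pow(Add(-9, Mul(3, Pow(45445, Rational(1, 2)))), -1)))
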